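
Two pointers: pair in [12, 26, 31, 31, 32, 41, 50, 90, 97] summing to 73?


lo=0(12)+hi=8(97)=109
lo=0(12)+hi=7(90)=102
lo=0(12)+hi=6(50)=62
lo=1(26)+hi=6(50)=76
lo=1(26)+hi=5(41)=67
lo=2(31)+hi=5(41)=72
lo=3(31)+hi=5(41)=72
lo=4(32)+hi=5(41)=73

Yes: 32+41=73


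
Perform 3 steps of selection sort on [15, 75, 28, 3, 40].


Initial: [15, 75, 28, 3, 40]
Step 1: min=3 at 3
  Swap: [3, 75, 28, 15, 40]
Step 2: min=15 at 3
  Swap: [3, 15, 28, 75, 40]
Step 3: min=28 at 2
  Swap: [3, 15, 28, 75, 40]

After 3 steps: [3, 15, 28, 75, 40]


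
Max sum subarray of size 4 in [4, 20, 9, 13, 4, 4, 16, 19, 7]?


[0:4]: 46
[1:5]: 46
[2:6]: 30
[3:7]: 37
[4:8]: 43
[5:9]: 46

Max: 46 at [0:4]


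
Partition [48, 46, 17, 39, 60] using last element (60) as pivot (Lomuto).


Pivot: 60
  48 <= 60: advance i (no swap)
  46 <= 60: advance i (no swap)
  17 <= 60: advance i (no swap)
  39 <= 60: advance i (no swap)
Place pivot at 4: [48, 46, 17, 39, 60]

Partitioned: [48, 46, 17, 39, 60]


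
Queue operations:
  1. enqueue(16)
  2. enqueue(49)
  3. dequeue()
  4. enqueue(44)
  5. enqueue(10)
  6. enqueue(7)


enqueue(16) -> [16]
enqueue(49) -> [16, 49]
dequeue()->16, [49]
enqueue(44) -> [49, 44]
enqueue(10) -> [49, 44, 10]
enqueue(7) -> [49, 44, 10, 7]

Final queue: [49, 44, 10, 7]


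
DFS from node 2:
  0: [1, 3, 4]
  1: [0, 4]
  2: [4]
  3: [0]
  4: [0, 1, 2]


Visit 2, push [4]
Visit 4, push [1, 0]
Visit 0, push [3, 1]
Visit 1, push []
Visit 3, push []

DFS order: [2, 4, 0, 1, 3]


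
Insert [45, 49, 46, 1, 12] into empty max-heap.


Insert 45: [45]
Insert 49: [49, 45]
Insert 46: [49, 45, 46]
Insert 1: [49, 45, 46, 1]
Insert 12: [49, 45, 46, 1, 12]

Final heap: [49, 45, 46, 1, 12]


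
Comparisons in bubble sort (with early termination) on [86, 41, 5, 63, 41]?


Algorithm: bubble sort (with early termination)
Input: [86, 41, 5, 63, 41]
Sorted: [5, 41, 41, 63, 86]

9


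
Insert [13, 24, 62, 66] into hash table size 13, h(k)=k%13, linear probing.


Insert 13: h=0 -> slot 0
Insert 24: h=11 -> slot 11
Insert 62: h=10 -> slot 10
Insert 66: h=1 -> slot 1

Table: [13, 66, None, None, None, None, None, None, None, None, 62, 24, None]


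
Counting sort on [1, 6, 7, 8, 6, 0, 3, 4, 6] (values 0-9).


Input: [1, 6, 7, 8, 6, 0, 3, 4, 6]
Counts: [1, 1, 0, 1, 1, 0, 3, 1, 1, 0]

Sorted: [0, 1, 3, 4, 6, 6, 6, 7, 8]


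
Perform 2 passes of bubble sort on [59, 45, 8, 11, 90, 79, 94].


Initial: [59, 45, 8, 11, 90, 79, 94]
Pass 1: [45, 8, 11, 59, 79, 90, 94] (4 swaps)
Pass 2: [8, 11, 45, 59, 79, 90, 94] (2 swaps)

After 2 passes: [8, 11, 45, 59, 79, 90, 94]


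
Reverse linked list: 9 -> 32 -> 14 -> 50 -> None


Step 1: curr=9, set curr.next=prev(None) | reversed so far: 9
Step 2: curr=32, set curr.next=prev(9) | reversed so far: 32 -> 9
Step 3: curr=14, set curr.next=prev(32) | reversed so far: 14 -> 32 -> 9
Step 4: curr=50, set curr.next=prev(14) | reversed so far: 50 -> 14 -> 32 -> 9

50 -> 14 -> 32 -> 9 -> None


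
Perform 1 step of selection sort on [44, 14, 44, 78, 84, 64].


Initial: [44, 14, 44, 78, 84, 64]
Step 1: min=14 at 1
  Swap: [14, 44, 44, 78, 84, 64]

After 1 step: [14, 44, 44, 78, 84, 64]


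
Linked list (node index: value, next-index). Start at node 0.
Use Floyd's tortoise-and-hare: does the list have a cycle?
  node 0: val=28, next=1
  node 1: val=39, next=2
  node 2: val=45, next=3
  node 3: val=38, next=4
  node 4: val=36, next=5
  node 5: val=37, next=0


Floyd's tortoise (slow, +1) and hare (fast, +2):
  init: slow=0, fast=0
  step 1: slow=1, fast=2
  step 2: slow=2, fast=4
  step 3: slow=3, fast=0
  step 4: slow=4, fast=2
  step 5: slow=5, fast=4
  step 6: slow=0, fast=0
  slow == fast at node 0: cycle detected

Cycle: yes


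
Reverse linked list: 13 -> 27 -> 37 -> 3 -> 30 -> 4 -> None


Step 1: curr=13, set curr.next=prev(None) | reversed so far: 13
Step 2: curr=27, set curr.next=prev(13) | reversed so far: 27 -> 13
Step 3: curr=37, set curr.next=prev(27) | reversed so far: 37 -> 27 -> 13
Step 4: curr=3, set curr.next=prev(37) | reversed so far: 3 -> 37 -> 27 -> 13
Step 5: curr=30, set curr.next=prev(3) | reversed so far: 30 -> 3 -> 37 -> 27 -> 13
Step 6: curr=4, set curr.next=prev(30) | reversed so far: 4 -> 30 -> 3 -> 37 -> 27 -> 13

4 -> 30 -> 3 -> 37 -> 27 -> 13 -> None


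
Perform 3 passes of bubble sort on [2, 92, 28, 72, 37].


Initial: [2, 92, 28, 72, 37]
Pass 1: [2, 28, 72, 37, 92] (3 swaps)
Pass 2: [2, 28, 37, 72, 92] (1 swaps)
Pass 3: [2, 28, 37, 72, 92] (0 swaps)

After 3 passes: [2, 28, 37, 72, 92]


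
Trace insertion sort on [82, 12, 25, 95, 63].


Initial: [82, 12, 25, 95, 63]
Insert 12: [12, 82, 25, 95, 63]
Insert 25: [12, 25, 82, 95, 63]
Insert 95: [12, 25, 82, 95, 63]
Insert 63: [12, 25, 63, 82, 95]

Sorted: [12, 25, 63, 82, 95]


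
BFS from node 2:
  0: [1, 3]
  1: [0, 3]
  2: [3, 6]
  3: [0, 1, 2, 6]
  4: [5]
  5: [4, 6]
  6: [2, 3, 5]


Visit 2, enqueue [3, 6]
Visit 3, enqueue [0, 1]
Visit 6, enqueue [5]
Visit 0, enqueue []
Visit 1, enqueue []
Visit 5, enqueue [4]
Visit 4, enqueue []

BFS order: [2, 3, 6, 0, 1, 5, 4]


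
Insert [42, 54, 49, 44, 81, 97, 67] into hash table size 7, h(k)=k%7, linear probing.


Insert 42: h=0 -> slot 0
Insert 54: h=5 -> slot 5
Insert 49: h=0, 1 probes -> slot 1
Insert 44: h=2 -> slot 2
Insert 81: h=4 -> slot 4
Insert 97: h=6 -> slot 6
Insert 67: h=4, 6 probes -> slot 3

Table: [42, 49, 44, 67, 81, 54, 97]


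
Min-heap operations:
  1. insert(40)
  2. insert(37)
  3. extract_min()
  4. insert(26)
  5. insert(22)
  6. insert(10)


insert(40) -> [40]
insert(37) -> [37, 40]
extract_min()->37, [40]
insert(26) -> [26, 40]
insert(22) -> [22, 40, 26]
insert(10) -> [10, 22, 26, 40]

Final heap: [10, 22, 26, 40]


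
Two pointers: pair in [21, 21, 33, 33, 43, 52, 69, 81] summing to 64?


lo=0(21)+hi=7(81)=102
lo=0(21)+hi=6(69)=90
lo=0(21)+hi=5(52)=73
lo=0(21)+hi=4(43)=64

Yes: 21+43=64


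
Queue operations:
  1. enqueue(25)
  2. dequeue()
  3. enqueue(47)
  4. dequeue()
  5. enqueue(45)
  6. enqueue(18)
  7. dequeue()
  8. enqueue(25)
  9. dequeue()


enqueue(25) -> [25]
dequeue()->25, []
enqueue(47) -> [47]
dequeue()->47, []
enqueue(45) -> [45]
enqueue(18) -> [45, 18]
dequeue()->45, [18]
enqueue(25) -> [18, 25]
dequeue()->18, [25]

Final queue: [25]


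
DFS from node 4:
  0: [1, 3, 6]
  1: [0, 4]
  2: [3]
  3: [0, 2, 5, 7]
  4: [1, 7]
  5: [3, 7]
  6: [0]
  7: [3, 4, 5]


Visit 4, push [7, 1]
Visit 1, push [0]
Visit 0, push [6, 3]
Visit 3, push [7, 5, 2]
Visit 2, push []
Visit 5, push [7]
Visit 7, push []
Visit 6, push []

DFS order: [4, 1, 0, 3, 2, 5, 7, 6]


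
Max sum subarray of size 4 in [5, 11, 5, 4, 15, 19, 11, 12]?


[0:4]: 25
[1:5]: 35
[2:6]: 43
[3:7]: 49
[4:8]: 57

Max: 57 at [4:8]


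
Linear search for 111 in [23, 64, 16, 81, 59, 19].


i=0: 23!=111
i=1: 64!=111
i=2: 16!=111
i=3: 81!=111
i=4: 59!=111
i=5: 19!=111

Not found, 6 comps


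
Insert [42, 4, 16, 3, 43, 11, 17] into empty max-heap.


Insert 42: [42]
Insert 4: [42, 4]
Insert 16: [42, 4, 16]
Insert 3: [42, 4, 16, 3]
Insert 43: [43, 42, 16, 3, 4]
Insert 11: [43, 42, 16, 3, 4, 11]
Insert 17: [43, 42, 17, 3, 4, 11, 16]

Final heap: [43, 42, 17, 3, 4, 11, 16]


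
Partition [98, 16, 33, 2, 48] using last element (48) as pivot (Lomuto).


Pivot: 48
  16 <= 48: swap -> [16, 98, 33, 2, 48]
  33 <= 48: swap -> [16, 33, 98, 2, 48]
  2 <= 48: swap -> [16, 33, 2, 98, 48]
Place pivot at 3: [16, 33, 2, 48, 98]

Partitioned: [16, 33, 2, 48, 98]


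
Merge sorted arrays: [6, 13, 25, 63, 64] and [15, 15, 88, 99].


Take 6 from A
Take 13 from A
Take 15 from B
Take 15 from B
Take 25 from A
Take 63 from A
Take 64 from A

Merged: [6, 13, 15, 15, 25, 63, 64, 88, 99]


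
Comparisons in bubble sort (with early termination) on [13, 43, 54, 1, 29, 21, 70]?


Algorithm: bubble sort (with early termination)
Input: [13, 43, 54, 1, 29, 21, 70]
Sorted: [1, 13, 21, 29, 43, 54, 70]

18


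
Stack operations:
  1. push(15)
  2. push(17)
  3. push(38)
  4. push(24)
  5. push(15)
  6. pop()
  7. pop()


push(15) -> [15]
push(17) -> [15, 17]
push(38) -> [15, 17, 38]
push(24) -> [15, 17, 38, 24]
push(15) -> [15, 17, 38, 24, 15]
pop()->15, [15, 17, 38, 24]
pop()->24, [15, 17, 38]

Final stack: [15, 17, 38]


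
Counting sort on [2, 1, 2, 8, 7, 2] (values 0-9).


Input: [2, 1, 2, 8, 7, 2]
Counts: [0, 1, 3, 0, 0, 0, 0, 1, 1, 0]

Sorted: [1, 2, 2, 2, 7, 8]


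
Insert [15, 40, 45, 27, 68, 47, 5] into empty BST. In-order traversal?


Insert 15: root
Insert 40: R from 15
Insert 45: R from 15 -> R from 40
Insert 27: R from 15 -> L from 40
Insert 68: R from 15 -> R from 40 -> R from 45
Insert 47: R from 15 -> R from 40 -> R from 45 -> L from 68
Insert 5: L from 15

In-order: [5, 15, 27, 40, 45, 47, 68]


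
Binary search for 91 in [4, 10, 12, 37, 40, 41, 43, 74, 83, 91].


Step 1: lo=0, hi=9, mid=4, val=40
Step 2: lo=5, hi=9, mid=7, val=74
Step 3: lo=8, hi=9, mid=8, val=83
Step 4: lo=9, hi=9, mid=9, val=91

Found at index 9


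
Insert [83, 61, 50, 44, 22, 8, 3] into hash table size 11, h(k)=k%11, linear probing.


Insert 83: h=6 -> slot 6
Insert 61: h=6, 1 probes -> slot 7
Insert 50: h=6, 2 probes -> slot 8
Insert 44: h=0 -> slot 0
Insert 22: h=0, 1 probes -> slot 1
Insert 8: h=8, 1 probes -> slot 9
Insert 3: h=3 -> slot 3

Table: [44, 22, None, 3, None, None, 83, 61, 50, 8, None]


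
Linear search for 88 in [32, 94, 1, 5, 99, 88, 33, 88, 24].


i=0: 32!=88
i=1: 94!=88
i=2: 1!=88
i=3: 5!=88
i=4: 99!=88
i=5: 88==88 found!

Found at 5, 6 comps


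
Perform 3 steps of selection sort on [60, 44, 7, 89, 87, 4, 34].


Initial: [60, 44, 7, 89, 87, 4, 34]
Step 1: min=4 at 5
  Swap: [4, 44, 7, 89, 87, 60, 34]
Step 2: min=7 at 2
  Swap: [4, 7, 44, 89, 87, 60, 34]
Step 3: min=34 at 6
  Swap: [4, 7, 34, 89, 87, 60, 44]

After 3 steps: [4, 7, 34, 89, 87, 60, 44]


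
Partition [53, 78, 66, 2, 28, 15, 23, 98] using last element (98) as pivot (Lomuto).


Pivot: 98
  53 <= 98: advance i (no swap)
  78 <= 98: advance i (no swap)
  66 <= 98: advance i (no swap)
  2 <= 98: advance i (no swap)
  28 <= 98: advance i (no swap)
  15 <= 98: advance i (no swap)
  23 <= 98: advance i (no swap)
Place pivot at 7: [53, 78, 66, 2, 28, 15, 23, 98]

Partitioned: [53, 78, 66, 2, 28, 15, 23, 98]


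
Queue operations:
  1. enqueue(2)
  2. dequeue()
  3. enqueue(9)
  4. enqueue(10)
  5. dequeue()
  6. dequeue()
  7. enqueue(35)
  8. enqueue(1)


enqueue(2) -> [2]
dequeue()->2, []
enqueue(9) -> [9]
enqueue(10) -> [9, 10]
dequeue()->9, [10]
dequeue()->10, []
enqueue(35) -> [35]
enqueue(1) -> [35, 1]

Final queue: [35, 1]


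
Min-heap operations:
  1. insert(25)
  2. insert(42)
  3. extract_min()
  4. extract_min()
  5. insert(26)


insert(25) -> [25]
insert(42) -> [25, 42]
extract_min()->25, [42]
extract_min()->42, []
insert(26) -> [26]

Final heap: [26]


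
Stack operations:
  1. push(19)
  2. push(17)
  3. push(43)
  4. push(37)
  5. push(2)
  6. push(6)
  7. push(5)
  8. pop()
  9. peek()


push(19) -> [19]
push(17) -> [19, 17]
push(43) -> [19, 17, 43]
push(37) -> [19, 17, 43, 37]
push(2) -> [19, 17, 43, 37, 2]
push(6) -> [19, 17, 43, 37, 2, 6]
push(5) -> [19, 17, 43, 37, 2, 6, 5]
pop()->5, [19, 17, 43, 37, 2, 6]
peek()->6

Final stack: [19, 17, 43, 37, 2, 6]


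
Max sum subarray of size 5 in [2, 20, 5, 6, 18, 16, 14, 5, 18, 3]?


[0:5]: 51
[1:6]: 65
[2:7]: 59
[3:8]: 59
[4:9]: 71
[5:10]: 56

Max: 71 at [4:9]


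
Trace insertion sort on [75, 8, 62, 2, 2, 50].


Initial: [75, 8, 62, 2, 2, 50]
Insert 8: [8, 75, 62, 2, 2, 50]
Insert 62: [8, 62, 75, 2, 2, 50]
Insert 2: [2, 8, 62, 75, 2, 50]
Insert 2: [2, 2, 8, 62, 75, 50]
Insert 50: [2, 2, 8, 50, 62, 75]

Sorted: [2, 2, 8, 50, 62, 75]


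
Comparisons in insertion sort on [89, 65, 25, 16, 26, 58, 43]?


Algorithm: insertion sort
Input: [89, 65, 25, 16, 26, 58, 43]
Sorted: [16, 25, 26, 43, 58, 65, 89]

16


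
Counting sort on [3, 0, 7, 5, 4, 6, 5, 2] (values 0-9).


Input: [3, 0, 7, 5, 4, 6, 5, 2]
Counts: [1, 0, 1, 1, 1, 2, 1, 1, 0, 0]

Sorted: [0, 2, 3, 4, 5, 5, 6, 7]


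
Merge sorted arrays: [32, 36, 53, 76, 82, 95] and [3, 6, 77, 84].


Take 3 from B
Take 6 from B
Take 32 from A
Take 36 from A
Take 53 from A
Take 76 from A
Take 77 from B
Take 82 from A
Take 84 from B

Merged: [3, 6, 32, 36, 53, 76, 77, 82, 84, 95]


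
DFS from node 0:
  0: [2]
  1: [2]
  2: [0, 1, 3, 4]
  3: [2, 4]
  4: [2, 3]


Visit 0, push [2]
Visit 2, push [4, 3, 1]
Visit 1, push []
Visit 3, push [4]
Visit 4, push []

DFS order: [0, 2, 1, 3, 4]


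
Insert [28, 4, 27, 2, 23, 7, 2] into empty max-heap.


Insert 28: [28]
Insert 4: [28, 4]
Insert 27: [28, 4, 27]
Insert 2: [28, 4, 27, 2]
Insert 23: [28, 23, 27, 2, 4]
Insert 7: [28, 23, 27, 2, 4, 7]
Insert 2: [28, 23, 27, 2, 4, 7, 2]

Final heap: [28, 23, 27, 2, 4, 7, 2]


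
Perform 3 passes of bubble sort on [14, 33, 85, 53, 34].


Initial: [14, 33, 85, 53, 34]
Pass 1: [14, 33, 53, 34, 85] (2 swaps)
Pass 2: [14, 33, 34, 53, 85] (1 swaps)
Pass 3: [14, 33, 34, 53, 85] (0 swaps)

After 3 passes: [14, 33, 34, 53, 85]


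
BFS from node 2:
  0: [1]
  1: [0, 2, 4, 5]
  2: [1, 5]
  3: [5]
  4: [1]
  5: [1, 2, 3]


Visit 2, enqueue [1, 5]
Visit 1, enqueue [0, 4]
Visit 5, enqueue [3]
Visit 0, enqueue []
Visit 4, enqueue []
Visit 3, enqueue []

BFS order: [2, 1, 5, 0, 4, 3]


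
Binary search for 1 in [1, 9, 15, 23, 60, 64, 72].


Step 1: lo=0, hi=6, mid=3, val=23
Step 2: lo=0, hi=2, mid=1, val=9
Step 3: lo=0, hi=0, mid=0, val=1

Found at index 0


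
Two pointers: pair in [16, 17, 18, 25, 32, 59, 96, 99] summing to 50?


lo=0(16)+hi=7(99)=115
lo=0(16)+hi=6(96)=112
lo=0(16)+hi=5(59)=75
lo=0(16)+hi=4(32)=48
lo=1(17)+hi=4(32)=49
lo=2(18)+hi=4(32)=50

Yes: 18+32=50


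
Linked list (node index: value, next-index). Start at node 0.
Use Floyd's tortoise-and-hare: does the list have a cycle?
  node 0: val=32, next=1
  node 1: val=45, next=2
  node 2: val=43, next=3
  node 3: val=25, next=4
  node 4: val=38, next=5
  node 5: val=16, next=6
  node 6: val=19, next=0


Floyd's tortoise (slow, +1) and hare (fast, +2):
  init: slow=0, fast=0
  step 1: slow=1, fast=2
  step 2: slow=2, fast=4
  step 3: slow=3, fast=6
  step 4: slow=4, fast=1
  step 5: slow=5, fast=3
  step 6: slow=6, fast=5
  step 7: slow=0, fast=0
  slow == fast at node 0: cycle detected

Cycle: yes


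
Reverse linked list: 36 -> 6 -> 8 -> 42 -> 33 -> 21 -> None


Step 1: curr=36, set curr.next=prev(None) | reversed so far: 36
Step 2: curr=6, set curr.next=prev(36) | reversed so far: 6 -> 36
Step 3: curr=8, set curr.next=prev(6) | reversed so far: 8 -> 6 -> 36
Step 4: curr=42, set curr.next=prev(8) | reversed so far: 42 -> 8 -> 6 -> 36
Step 5: curr=33, set curr.next=prev(42) | reversed so far: 33 -> 42 -> 8 -> 6 -> 36
Step 6: curr=21, set curr.next=prev(33) | reversed so far: 21 -> 33 -> 42 -> 8 -> 6 -> 36

21 -> 33 -> 42 -> 8 -> 6 -> 36 -> None


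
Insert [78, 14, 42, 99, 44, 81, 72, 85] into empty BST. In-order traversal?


Insert 78: root
Insert 14: L from 78
Insert 42: L from 78 -> R from 14
Insert 99: R from 78
Insert 44: L from 78 -> R from 14 -> R from 42
Insert 81: R from 78 -> L from 99
Insert 72: L from 78 -> R from 14 -> R from 42 -> R from 44
Insert 85: R from 78 -> L from 99 -> R from 81

In-order: [14, 42, 44, 72, 78, 81, 85, 99]


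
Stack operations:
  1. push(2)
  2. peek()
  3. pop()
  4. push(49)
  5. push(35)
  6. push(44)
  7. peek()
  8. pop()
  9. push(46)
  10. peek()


push(2) -> [2]
peek()->2
pop()->2, []
push(49) -> [49]
push(35) -> [49, 35]
push(44) -> [49, 35, 44]
peek()->44
pop()->44, [49, 35]
push(46) -> [49, 35, 46]
peek()->46

Final stack: [49, 35, 46]


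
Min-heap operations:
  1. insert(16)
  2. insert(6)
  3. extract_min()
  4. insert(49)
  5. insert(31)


insert(16) -> [16]
insert(6) -> [6, 16]
extract_min()->6, [16]
insert(49) -> [16, 49]
insert(31) -> [16, 49, 31]

Final heap: [16, 49, 31]


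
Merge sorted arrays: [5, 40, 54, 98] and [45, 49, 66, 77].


Take 5 from A
Take 40 from A
Take 45 from B
Take 49 from B
Take 54 from A
Take 66 from B
Take 77 from B

Merged: [5, 40, 45, 49, 54, 66, 77, 98]


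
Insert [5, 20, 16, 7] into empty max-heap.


Insert 5: [5]
Insert 20: [20, 5]
Insert 16: [20, 5, 16]
Insert 7: [20, 7, 16, 5]

Final heap: [20, 7, 16, 5]


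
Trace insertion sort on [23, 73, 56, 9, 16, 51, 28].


Initial: [23, 73, 56, 9, 16, 51, 28]
Insert 73: [23, 73, 56, 9, 16, 51, 28]
Insert 56: [23, 56, 73, 9, 16, 51, 28]
Insert 9: [9, 23, 56, 73, 16, 51, 28]
Insert 16: [9, 16, 23, 56, 73, 51, 28]
Insert 51: [9, 16, 23, 51, 56, 73, 28]
Insert 28: [9, 16, 23, 28, 51, 56, 73]

Sorted: [9, 16, 23, 28, 51, 56, 73]


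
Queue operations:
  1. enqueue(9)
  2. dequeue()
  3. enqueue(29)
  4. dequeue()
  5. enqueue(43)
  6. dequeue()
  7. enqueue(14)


enqueue(9) -> [9]
dequeue()->9, []
enqueue(29) -> [29]
dequeue()->29, []
enqueue(43) -> [43]
dequeue()->43, []
enqueue(14) -> [14]

Final queue: [14]


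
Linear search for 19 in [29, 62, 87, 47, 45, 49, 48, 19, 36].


i=0: 29!=19
i=1: 62!=19
i=2: 87!=19
i=3: 47!=19
i=4: 45!=19
i=5: 49!=19
i=6: 48!=19
i=7: 19==19 found!

Found at 7, 8 comps


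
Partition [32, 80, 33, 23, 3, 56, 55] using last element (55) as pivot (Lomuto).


Pivot: 55
  32 <= 55: advance i (no swap)
  33 <= 55: swap -> [32, 33, 80, 23, 3, 56, 55]
  23 <= 55: swap -> [32, 33, 23, 80, 3, 56, 55]
  3 <= 55: swap -> [32, 33, 23, 3, 80, 56, 55]
Place pivot at 4: [32, 33, 23, 3, 55, 56, 80]

Partitioned: [32, 33, 23, 3, 55, 56, 80]


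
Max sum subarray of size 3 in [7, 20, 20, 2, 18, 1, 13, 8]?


[0:3]: 47
[1:4]: 42
[2:5]: 40
[3:6]: 21
[4:7]: 32
[5:8]: 22

Max: 47 at [0:3]


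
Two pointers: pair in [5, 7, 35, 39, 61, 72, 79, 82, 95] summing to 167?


lo=0(5)+hi=8(95)=100
lo=1(7)+hi=8(95)=102
lo=2(35)+hi=8(95)=130
lo=3(39)+hi=8(95)=134
lo=4(61)+hi=8(95)=156
lo=5(72)+hi=8(95)=167

Yes: 72+95=167


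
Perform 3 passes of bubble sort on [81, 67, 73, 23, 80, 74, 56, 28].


Initial: [81, 67, 73, 23, 80, 74, 56, 28]
Pass 1: [67, 73, 23, 80, 74, 56, 28, 81] (7 swaps)
Pass 2: [67, 23, 73, 74, 56, 28, 80, 81] (4 swaps)
Pass 3: [23, 67, 73, 56, 28, 74, 80, 81] (3 swaps)

After 3 passes: [23, 67, 73, 56, 28, 74, 80, 81]


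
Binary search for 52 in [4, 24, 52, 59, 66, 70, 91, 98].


Step 1: lo=0, hi=7, mid=3, val=59
Step 2: lo=0, hi=2, mid=1, val=24
Step 3: lo=2, hi=2, mid=2, val=52

Found at index 2


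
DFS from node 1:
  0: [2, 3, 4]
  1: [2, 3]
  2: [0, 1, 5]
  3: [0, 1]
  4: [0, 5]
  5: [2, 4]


Visit 1, push [3, 2]
Visit 2, push [5, 0]
Visit 0, push [4, 3]
Visit 3, push []
Visit 4, push [5]
Visit 5, push []

DFS order: [1, 2, 0, 3, 4, 5]


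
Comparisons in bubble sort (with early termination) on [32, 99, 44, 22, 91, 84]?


Algorithm: bubble sort (with early termination)
Input: [32, 99, 44, 22, 91, 84]
Sorted: [22, 32, 44, 84, 91, 99]

14


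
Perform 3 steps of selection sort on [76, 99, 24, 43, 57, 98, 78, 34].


Initial: [76, 99, 24, 43, 57, 98, 78, 34]
Step 1: min=24 at 2
  Swap: [24, 99, 76, 43, 57, 98, 78, 34]
Step 2: min=34 at 7
  Swap: [24, 34, 76, 43, 57, 98, 78, 99]
Step 3: min=43 at 3
  Swap: [24, 34, 43, 76, 57, 98, 78, 99]

After 3 steps: [24, 34, 43, 76, 57, 98, 78, 99]


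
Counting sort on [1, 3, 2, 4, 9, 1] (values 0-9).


Input: [1, 3, 2, 4, 9, 1]
Counts: [0, 2, 1, 1, 1, 0, 0, 0, 0, 1]

Sorted: [1, 1, 2, 3, 4, 9]


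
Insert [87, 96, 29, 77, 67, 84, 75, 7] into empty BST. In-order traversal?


Insert 87: root
Insert 96: R from 87
Insert 29: L from 87
Insert 77: L from 87 -> R from 29
Insert 67: L from 87 -> R from 29 -> L from 77
Insert 84: L from 87 -> R from 29 -> R from 77
Insert 75: L from 87 -> R from 29 -> L from 77 -> R from 67
Insert 7: L from 87 -> L from 29

In-order: [7, 29, 67, 75, 77, 84, 87, 96]


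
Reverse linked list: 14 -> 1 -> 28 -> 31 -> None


Step 1: curr=14, set curr.next=prev(None) | reversed so far: 14
Step 2: curr=1, set curr.next=prev(14) | reversed so far: 1 -> 14
Step 3: curr=28, set curr.next=prev(1) | reversed so far: 28 -> 1 -> 14
Step 4: curr=31, set curr.next=prev(28) | reversed so far: 31 -> 28 -> 1 -> 14

31 -> 28 -> 1 -> 14 -> None


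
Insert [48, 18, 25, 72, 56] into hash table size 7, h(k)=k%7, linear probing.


Insert 48: h=6 -> slot 6
Insert 18: h=4 -> slot 4
Insert 25: h=4, 1 probes -> slot 5
Insert 72: h=2 -> slot 2
Insert 56: h=0 -> slot 0

Table: [56, None, 72, None, 18, 25, 48]


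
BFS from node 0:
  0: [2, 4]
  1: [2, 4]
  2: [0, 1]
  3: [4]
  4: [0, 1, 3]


Visit 0, enqueue [2, 4]
Visit 2, enqueue [1]
Visit 4, enqueue [3]
Visit 1, enqueue []
Visit 3, enqueue []

BFS order: [0, 2, 4, 1, 3]


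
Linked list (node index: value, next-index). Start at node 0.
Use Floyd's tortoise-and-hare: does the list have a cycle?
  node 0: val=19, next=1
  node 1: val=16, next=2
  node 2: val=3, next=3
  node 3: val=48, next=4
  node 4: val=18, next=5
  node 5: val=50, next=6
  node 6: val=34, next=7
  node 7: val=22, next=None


Floyd's tortoise (slow, +1) and hare (fast, +2):
  init: slow=0, fast=0
  step 1: slow=1, fast=2
  step 2: slow=2, fast=4
  step 3: slow=3, fast=6
  step 4: fast 6->7->None, no cycle

Cycle: no


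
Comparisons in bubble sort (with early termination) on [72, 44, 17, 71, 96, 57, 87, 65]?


Algorithm: bubble sort (with early termination)
Input: [72, 44, 17, 71, 96, 57, 87, 65]
Sorted: [17, 44, 57, 65, 71, 72, 87, 96]

25


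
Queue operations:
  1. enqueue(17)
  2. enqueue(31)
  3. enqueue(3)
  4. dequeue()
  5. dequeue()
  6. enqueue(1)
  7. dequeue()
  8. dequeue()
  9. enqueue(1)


enqueue(17) -> [17]
enqueue(31) -> [17, 31]
enqueue(3) -> [17, 31, 3]
dequeue()->17, [31, 3]
dequeue()->31, [3]
enqueue(1) -> [3, 1]
dequeue()->3, [1]
dequeue()->1, []
enqueue(1) -> [1]

Final queue: [1]


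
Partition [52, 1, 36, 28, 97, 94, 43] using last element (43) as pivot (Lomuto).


Pivot: 43
  1 <= 43: swap -> [1, 52, 36, 28, 97, 94, 43]
  36 <= 43: swap -> [1, 36, 52, 28, 97, 94, 43]
  28 <= 43: swap -> [1, 36, 28, 52, 97, 94, 43]
Place pivot at 3: [1, 36, 28, 43, 97, 94, 52]

Partitioned: [1, 36, 28, 43, 97, 94, 52]


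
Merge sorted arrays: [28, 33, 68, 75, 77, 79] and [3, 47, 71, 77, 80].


Take 3 from B
Take 28 from A
Take 33 from A
Take 47 from B
Take 68 from A
Take 71 from B
Take 75 from A
Take 77 from A
Take 77 from B
Take 79 from A

Merged: [3, 28, 33, 47, 68, 71, 75, 77, 77, 79, 80]


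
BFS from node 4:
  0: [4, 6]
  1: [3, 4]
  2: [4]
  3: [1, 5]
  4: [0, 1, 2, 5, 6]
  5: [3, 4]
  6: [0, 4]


Visit 4, enqueue [0, 1, 2, 5, 6]
Visit 0, enqueue []
Visit 1, enqueue [3]
Visit 2, enqueue []
Visit 5, enqueue []
Visit 6, enqueue []
Visit 3, enqueue []

BFS order: [4, 0, 1, 2, 5, 6, 3]


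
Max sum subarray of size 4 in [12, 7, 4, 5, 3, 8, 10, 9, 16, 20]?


[0:4]: 28
[1:5]: 19
[2:6]: 20
[3:7]: 26
[4:8]: 30
[5:9]: 43
[6:10]: 55

Max: 55 at [6:10]


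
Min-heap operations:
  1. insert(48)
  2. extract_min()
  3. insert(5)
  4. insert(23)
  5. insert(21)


insert(48) -> [48]
extract_min()->48, []
insert(5) -> [5]
insert(23) -> [5, 23]
insert(21) -> [5, 23, 21]

Final heap: [5, 23, 21]


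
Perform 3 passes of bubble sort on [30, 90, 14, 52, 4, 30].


Initial: [30, 90, 14, 52, 4, 30]
Pass 1: [30, 14, 52, 4, 30, 90] (4 swaps)
Pass 2: [14, 30, 4, 30, 52, 90] (3 swaps)
Pass 3: [14, 4, 30, 30, 52, 90] (1 swaps)

After 3 passes: [14, 4, 30, 30, 52, 90]


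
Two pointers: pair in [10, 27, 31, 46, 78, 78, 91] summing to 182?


lo=0(10)+hi=6(91)=101
lo=1(27)+hi=6(91)=118
lo=2(31)+hi=6(91)=122
lo=3(46)+hi=6(91)=137
lo=4(78)+hi=6(91)=169
lo=5(78)+hi=6(91)=169

No pair found


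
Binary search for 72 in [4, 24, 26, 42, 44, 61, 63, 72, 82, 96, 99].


Step 1: lo=0, hi=10, mid=5, val=61
Step 2: lo=6, hi=10, mid=8, val=82
Step 3: lo=6, hi=7, mid=6, val=63
Step 4: lo=7, hi=7, mid=7, val=72

Found at index 7


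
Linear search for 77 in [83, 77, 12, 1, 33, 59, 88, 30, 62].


i=0: 83!=77
i=1: 77==77 found!

Found at 1, 2 comps


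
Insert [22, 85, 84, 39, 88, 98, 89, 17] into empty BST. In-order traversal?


Insert 22: root
Insert 85: R from 22
Insert 84: R from 22 -> L from 85
Insert 39: R from 22 -> L from 85 -> L from 84
Insert 88: R from 22 -> R from 85
Insert 98: R from 22 -> R from 85 -> R from 88
Insert 89: R from 22 -> R from 85 -> R from 88 -> L from 98
Insert 17: L from 22

In-order: [17, 22, 39, 84, 85, 88, 89, 98]


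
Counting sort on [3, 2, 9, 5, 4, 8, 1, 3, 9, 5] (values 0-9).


Input: [3, 2, 9, 5, 4, 8, 1, 3, 9, 5]
Counts: [0, 1, 1, 2, 1, 2, 0, 0, 1, 2]

Sorted: [1, 2, 3, 3, 4, 5, 5, 8, 9, 9]


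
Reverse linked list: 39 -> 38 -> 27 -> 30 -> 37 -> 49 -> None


Step 1: curr=39, set curr.next=prev(None) | reversed so far: 39
Step 2: curr=38, set curr.next=prev(39) | reversed so far: 38 -> 39
Step 3: curr=27, set curr.next=prev(38) | reversed so far: 27 -> 38 -> 39
Step 4: curr=30, set curr.next=prev(27) | reversed so far: 30 -> 27 -> 38 -> 39
Step 5: curr=37, set curr.next=prev(30) | reversed so far: 37 -> 30 -> 27 -> 38 -> 39
Step 6: curr=49, set curr.next=prev(37) | reversed so far: 49 -> 37 -> 30 -> 27 -> 38 -> 39

49 -> 37 -> 30 -> 27 -> 38 -> 39 -> None


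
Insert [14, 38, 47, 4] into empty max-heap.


Insert 14: [14]
Insert 38: [38, 14]
Insert 47: [47, 14, 38]
Insert 4: [47, 14, 38, 4]

Final heap: [47, 14, 38, 4]


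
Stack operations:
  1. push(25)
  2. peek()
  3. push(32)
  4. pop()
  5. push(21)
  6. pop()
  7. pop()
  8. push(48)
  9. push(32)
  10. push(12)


push(25) -> [25]
peek()->25
push(32) -> [25, 32]
pop()->32, [25]
push(21) -> [25, 21]
pop()->21, [25]
pop()->25, []
push(48) -> [48]
push(32) -> [48, 32]
push(12) -> [48, 32, 12]

Final stack: [48, 32, 12]


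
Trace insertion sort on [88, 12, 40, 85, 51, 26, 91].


Initial: [88, 12, 40, 85, 51, 26, 91]
Insert 12: [12, 88, 40, 85, 51, 26, 91]
Insert 40: [12, 40, 88, 85, 51, 26, 91]
Insert 85: [12, 40, 85, 88, 51, 26, 91]
Insert 51: [12, 40, 51, 85, 88, 26, 91]
Insert 26: [12, 26, 40, 51, 85, 88, 91]
Insert 91: [12, 26, 40, 51, 85, 88, 91]

Sorted: [12, 26, 40, 51, 85, 88, 91]


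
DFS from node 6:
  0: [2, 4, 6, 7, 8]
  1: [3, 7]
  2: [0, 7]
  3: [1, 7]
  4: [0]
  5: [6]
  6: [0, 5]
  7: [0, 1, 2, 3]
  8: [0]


Visit 6, push [5, 0]
Visit 0, push [8, 7, 4, 2]
Visit 2, push [7]
Visit 7, push [3, 1]
Visit 1, push [3]
Visit 3, push []
Visit 4, push []
Visit 8, push []
Visit 5, push []

DFS order: [6, 0, 2, 7, 1, 3, 4, 8, 5]


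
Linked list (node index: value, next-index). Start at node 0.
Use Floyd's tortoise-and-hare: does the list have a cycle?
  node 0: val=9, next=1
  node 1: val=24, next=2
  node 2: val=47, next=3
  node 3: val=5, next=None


Floyd's tortoise (slow, +1) and hare (fast, +2):
  init: slow=0, fast=0
  step 1: slow=1, fast=2
  step 2: fast 2->3->None, no cycle

Cycle: no


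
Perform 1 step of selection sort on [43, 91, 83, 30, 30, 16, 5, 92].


Initial: [43, 91, 83, 30, 30, 16, 5, 92]
Step 1: min=5 at 6
  Swap: [5, 91, 83, 30, 30, 16, 43, 92]

After 1 step: [5, 91, 83, 30, 30, 16, 43, 92]


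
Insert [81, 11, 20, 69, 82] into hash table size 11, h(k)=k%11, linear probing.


Insert 81: h=4 -> slot 4
Insert 11: h=0 -> slot 0
Insert 20: h=9 -> slot 9
Insert 69: h=3 -> slot 3
Insert 82: h=5 -> slot 5

Table: [11, None, None, 69, 81, 82, None, None, None, 20, None]


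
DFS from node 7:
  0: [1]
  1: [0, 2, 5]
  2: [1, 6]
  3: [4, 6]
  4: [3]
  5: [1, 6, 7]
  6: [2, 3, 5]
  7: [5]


Visit 7, push [5]
Visit 5, push [6, 1]
Visit 1, push [2, 0]
Visit 0, push []
Visit 2, push [6]
Visit 6, push [3]
Visit 3, push [4]
Visit 4, push []

DFS order: [7, 5, 1, 0, 2, 6, 3, 4]


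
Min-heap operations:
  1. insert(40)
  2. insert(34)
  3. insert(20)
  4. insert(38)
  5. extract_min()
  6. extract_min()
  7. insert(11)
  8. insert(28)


insert(40) -> [40]
insert(34) -> [34, 40]
insert(20) -> [20, 40, 34]
insert(38) -> [20, 38, 34, 40]
extract_min()->20, [34, 38, 40]
extract_min()->34, [38, 40]
insert(11) -> [11, 40, 38]
insert(28) -> [11, 28, 38, 40]

Final heap: [11, 28, 38, 40]


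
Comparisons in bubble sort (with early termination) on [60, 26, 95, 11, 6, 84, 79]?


Algorithm: bubble sort (with early termination)
Input: [60, 26, 95, 11, 6, 84, 79]
Sorted: [6, 11, 26, 60, 79, 84, 95]

20


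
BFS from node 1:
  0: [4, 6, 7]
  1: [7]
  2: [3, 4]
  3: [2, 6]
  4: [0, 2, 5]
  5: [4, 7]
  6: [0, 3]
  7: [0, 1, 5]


Visit 1, enqueue [7]
Visit 7, enqueue [0, 5]
Visit 0, enqueue [4, 6]
Visit 5, enqueue []
Visit 4, enqueue [2]
Visit 6, enqueue [3]
Visit 2, enqueue []
Visit 3, enqueue []

BFS order: [1, 7, 0, 5, 4, 6, 2, 3]


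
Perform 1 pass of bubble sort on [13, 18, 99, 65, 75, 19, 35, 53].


Initial: [13, 18, 99, 65, 75, 19, 35, 53]
Pass 1: [13, 18, 65, 75, 19, 35, 53, 99] (5 swaps)

After 1 pass: [13, 18, 65, 75, 19, 35, 53, 99]


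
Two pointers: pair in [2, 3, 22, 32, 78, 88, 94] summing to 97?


lo=0(2)+hi=6(94)=96
lo=1(3)+hi=6(94)=97

Yes: 3+94=97


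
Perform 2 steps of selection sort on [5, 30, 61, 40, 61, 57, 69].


Initial: [5, 30, 61, 40, 61, 57, 69]
Step 1: min=5 at 0
  Swap: [5, 30, 61, 40, 61, 57, 69]
Step 2: min=30 at 1
  Swap: [5, 30, 61, 40, 61, 57, 69]

After 2 steps: [5, 30, 61, 40, 61, 57, 69]


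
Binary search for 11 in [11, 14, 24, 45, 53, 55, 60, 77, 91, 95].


Step 1: lo=0, hi=9, mid=4, val=53
Step 2: lo=0, hi=3, mid=1, val=14
Step 3: lo=0, hi=0, mid=0, val=11

Found at index 0


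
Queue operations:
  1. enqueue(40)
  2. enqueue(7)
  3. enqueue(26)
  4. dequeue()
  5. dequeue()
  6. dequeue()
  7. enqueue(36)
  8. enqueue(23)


enqueue(40) -> [40]
enqueue(7) -> [40, 7]
enqueue(26) -> [40, 7, 26]
dequeue()->40, [7, 26]
dequeue()->7, [26]
dequeue()->26, []
enqueue(36) -> [36]
enqueue(23) -> [36, 23]

Final queue: [36, 23]


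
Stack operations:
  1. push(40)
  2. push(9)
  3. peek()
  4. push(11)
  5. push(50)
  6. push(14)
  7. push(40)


push(40) -> [40]
push(9) -> [40, 9]
peek()->9
push(11) -> [40, 9, 11]
push(50) -> [40, 9, 11, 50]
push(14) -> [40, 9, 11, 50, 14]
push(40) -> [40, 9, 11, 50, 14, 40]

Final stack: [40, 9, 11, 50, 14, 40]


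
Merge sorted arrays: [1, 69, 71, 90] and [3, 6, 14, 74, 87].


Take 1 from A
Take 3 from B
Take 6 from B
Take 14 from B
Take 69 from A
Take 71 from A
Take 74 from B
Take 87 from B

Merged: [1, 3, 6, 14, 69, 71, 74, 87, 90]


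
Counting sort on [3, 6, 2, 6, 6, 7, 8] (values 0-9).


Input: [3, 6, 2, 6, 6, 7, 8]
Counts: [0, 0, 1, 1, 0, 0, 3, 1, 1, 0]

Sorted: [2, 3, 6, 6, 6, 7, 8]


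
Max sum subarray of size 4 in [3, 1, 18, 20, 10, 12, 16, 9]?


[0:4]: 42
[1:5]: 49
[2:6]: 60
[3:7]: 58
[4:8]: 47

Max: 60 at [2:6]


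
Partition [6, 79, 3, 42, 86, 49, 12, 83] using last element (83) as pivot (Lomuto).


Pivot: 83
  6 <= 83: advance i (no swap)
  79 <= 83: advance i (no swap)
  3 <= 83: advance i (no swap)
  42 <= 83: advance i (no swap)
  49 <= 83: swap -> [6, 79, 3, 42, 49, 86, 12, 83]
  12 <= 83: swap -> [6, 79, 3, 42, 49, 12, 86, 83]
Place pivot at 6: [6, 79, 3, 42, 49, 12, 83, 86]

Partitioned: [6, 79, 3, 42, 49, 12, 83, 86]


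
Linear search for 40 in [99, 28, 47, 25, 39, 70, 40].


i=0: 99!=40
i=1: 28!=40
i=2: 47!=40
i=3: 25!=40
i=4: 39!=40
i=5: 70!=40
i=6: 40==40 found!

Found at 6, 7 comps


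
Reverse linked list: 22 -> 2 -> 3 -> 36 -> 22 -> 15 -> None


Step 1: curr=22, set curr.next=prev(None) | reversed so far: 22
Step 2: curr=2, set curr.next=prev(22) | reversed so far: 2 -> 22
Step 3: curr=3, set curr.next=prev(2) | reversed so far: 3 -> 2 -> 22
Step 4: curr=36, set curr.next=prev(3) | reversed so far: 36 -> 3 -> 2 -> 22
Step 5: curr=22, set curr.next=prev(36) | reversed so far: 22 -> 36 -> 3 -> 2 -> 22
Step 6: curr=15, set curr.next=prev(22) | reversed so far: 15 -> 22 -> 36 -> 3 -> 2 -> 22

15 -> 22 -> 36 -> 3 -> 2 -> 22 -> None


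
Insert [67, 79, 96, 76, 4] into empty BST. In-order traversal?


Insert 67: root
Insert 79: R from 67
Insert 96: R from 67 -> R from 79
Insert 76: R from 67 -> L from 79
Insert 4: L from 67

In-order: [4, 67, 76, 79, 96]


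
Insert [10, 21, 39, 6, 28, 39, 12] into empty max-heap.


Insert 10: [10]
Insert 21: [21, 10]
Insert 39: [39, 10, 21]
Insert 6: [39, 10, 21, 6]
Insert 28: [39, 28, 21, 6, 10]
Insert 39: [39, 28, 39, 6, 10, 21]
Insert 12: [39, 28, 39, 6, 10, 21, 12]

Final heap: [39, 28, 39, 6, 10, 21, 12]


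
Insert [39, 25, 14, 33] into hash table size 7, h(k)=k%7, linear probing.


Insert 39: h=4 -> slot 4
Insert 25: h=4, 1 probes -> slot 5
Insert 14: h=0 -> slot 0
Insert 33: h=5, 1 probes -> slot 6

Table: [14, None, None, None, 39, 25, 33]


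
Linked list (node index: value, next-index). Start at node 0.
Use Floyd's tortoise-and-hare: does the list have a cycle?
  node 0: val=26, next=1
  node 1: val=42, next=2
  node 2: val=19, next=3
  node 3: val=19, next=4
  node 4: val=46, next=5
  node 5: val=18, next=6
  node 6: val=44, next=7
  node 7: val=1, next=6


Floyd's tortoise (slow, +1) and hare (fast, +2):
  init: slow=0, fast=0
  step 1: slow=1, fast=2
  step 2: slow=2, fast=4
  step 3: slow=3, fast=6
  step 4: slow=4, fast=6
  step 5: slow=5, fast=6
  step 6: slow=6, fast=6
  slow == fast at node 6: cycle detected

Cycle: yes


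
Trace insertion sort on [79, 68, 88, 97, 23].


Initial: [79, 68, 88, 97, 23]
Insert 68: [68, 79, 88, 97, 23]
Insert 88: [68, 79, 88, 97, 23]
Insert 97: [68, 79, 88, 97, 23]
Insert 23: [23, 68, 79, 88, 97]

Sorted: [23, 68, 79, 88, 97]


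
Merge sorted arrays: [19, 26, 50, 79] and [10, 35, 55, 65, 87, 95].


Take 10 from B
Take 19 from A
Take 26 from A
Take 35 from B
Take 50 from A
Take 55 from B
Take 65 from B
Take 79 from A

Merged: [10, 19, 26, 35, 50, 55, 65, 79, 87, 95]


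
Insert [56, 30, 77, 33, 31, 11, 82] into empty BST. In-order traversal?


Insert 56: root
Insert 30: L from 56
Insert 77: R from 56
Insert 33: L from 56 -> R from 30
Insert 31: L from 56 -> R from 30 -> L from 33
Insert 11: L from 56 -> L from 30
Insert 82: R from 56 -> R from 77

In-order: [11, 30, 31, 33, 56, 77, 82]


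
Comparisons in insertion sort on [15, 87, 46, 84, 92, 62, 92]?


Algorithm: insertion sort
Input: [15, 87, 46, 84, 92, 62, 92]
Sorted: [15, 46, 62, 84, 87, 92, 92]

11


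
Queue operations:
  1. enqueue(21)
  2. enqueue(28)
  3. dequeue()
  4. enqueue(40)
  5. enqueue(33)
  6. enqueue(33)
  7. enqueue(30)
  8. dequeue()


enqueue(21) -> [21]
enqueue(28) -> [21, 28]
dequeue()->21, [28]
enqueue(40) -> [28, 40]
enqueue(33) -> [28, 40, 33]
enqueue(33) -> [28, 40, 33, 33]
enqueue(30) -> [28, 40, 33, 33, 30]
dequeue()->28, [40, 33, 33, 30]

Final queue: [40, 33, 33, 30]


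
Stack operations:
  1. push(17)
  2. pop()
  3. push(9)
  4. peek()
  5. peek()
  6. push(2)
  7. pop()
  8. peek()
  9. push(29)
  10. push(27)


push(17) -> [17]
pop()->17, []
push(9) -> [9]
peek()->9
peek()->9
push(2) -> [9, 2]
pop()->2, [9]
peek()->9
push(29) -> [9, 29]
push(27) -> [9, 29, 27]

Final stack: [9, 29, 27]


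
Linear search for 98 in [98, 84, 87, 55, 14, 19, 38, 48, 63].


i=0: 98==98 found!

Found at 0, 1 comps


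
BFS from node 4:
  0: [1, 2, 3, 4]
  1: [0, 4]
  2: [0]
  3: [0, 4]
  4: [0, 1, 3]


Visit 4, enqueue [0, 1, 3]
Visit 0, enqueue [2]
Visit 1, enqueue []
Visit 3, enqueue []
Visit 2, enqueue []

BFS order: [4, 0, 1, 3, 2]


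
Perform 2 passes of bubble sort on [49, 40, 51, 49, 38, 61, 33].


Initial: [49, 40, 51, 49, 38, 61, 33]
Pass 1: [40, 49, 49, 38, 51, 33, 61] (4 swaps)
Pass 2: [40, 49, 38, 49, 33, 51, 61] (2 swaps)

After 2 passes: [40, 49, 38, 49, 33, 51, 61]


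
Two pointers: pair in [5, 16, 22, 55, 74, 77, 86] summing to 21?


lo=0(5)+hi=6(86)=91
lo=0(5)+hi=5(77)=82
lo=0(5)+hi=4(74)=79
lo=0(5)+hi=3(55)=60
lo=0(5)+hi=2(22)=27
lo=0(5)+hi=1(16)=21

Yes: 5+16=21


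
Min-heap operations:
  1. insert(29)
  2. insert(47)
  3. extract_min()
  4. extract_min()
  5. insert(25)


insert(29) -> [29]
insert(47) -> [29, 47]
extract_min()->29, [47]
extract_min()->47, []
insert(25) -> [25]

Final heap: [25]


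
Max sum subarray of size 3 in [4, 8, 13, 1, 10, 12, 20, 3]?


[0:3]: 25
[1:4]: 22
[2:5]: 24
[3:6]: 23
[4:7]: 42
[5:8]: 35

Max: 42 at [4:7]


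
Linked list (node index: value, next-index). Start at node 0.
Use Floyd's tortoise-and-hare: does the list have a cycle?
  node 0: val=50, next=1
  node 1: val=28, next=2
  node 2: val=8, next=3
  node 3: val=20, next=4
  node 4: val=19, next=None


Floyd's tortoise (slow, +1) and hare (fast, +2):
  init: slow=0, fast=0
  step 1: slow=1, fast=2
  step 2: slow=2, fast=4
  step 3: fast -> None, no cycle

Cycle: no


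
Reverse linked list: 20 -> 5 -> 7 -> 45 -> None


Step 1: curr=20, set curr.next=prev(None) | reversed so far: 20
Step 2: curr=5, set curr.next=prev(20) | reversed so far: 5 -> 20
Step 3: curr=7, set curr.next=prev(5) | reversed so far: 7 -> 5 -> 20
Step 4: curr=45, set curr.next=prev(7) | reversed so far: 45 -> 7 -> 5 -> 20

45 -> 7 -> 5 -> 20 -> None


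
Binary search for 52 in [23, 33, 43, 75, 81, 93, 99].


Step 1: lo=0, hi=6, mid=3, val=75
Step 2: lo=0, hi=2, mid=1, val=33
Step 3: lo=2, hi=2, mid=2, val=43

Not found


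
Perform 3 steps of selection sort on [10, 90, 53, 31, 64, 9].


Initial: [10, 90, 53, 31, 64, 9]
Step 1: min=9 at 5
  Swap: [9, 90, 53, 31, 64, 10]
Step 2: min=10 at 5
  Swap: [9, 10, 53, 31, 64, 90]
Step 3: min=31 at 3
  Swap: [9, 10, 31, 53, 64, 90]

After 3 steps: [9, 10, 31, 53, 64, 90]


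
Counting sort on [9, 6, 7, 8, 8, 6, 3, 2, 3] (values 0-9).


Input: [9, 6, 7, 8, 8, 6, 3, 2, 3]
Counts: [0, 0, 1, 2, 0, 0, 2, 1, 2, 1]

Sorted: [2, 3, 3, 6, 6, 7, 8, 8, 9]


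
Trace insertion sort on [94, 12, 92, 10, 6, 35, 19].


Initial: [94, 12, 92, 10, 6, 35, 19]
Insert 12: [12, 94, 92, 10, 6, 35, 19]
Insert 92: [12, 92, 94, 10, 6, 35, 19]
Insert 10: [10, 12, 92, 94, 6, 35, 19]
Insert 6: [6, 10, 12, 92, 94, 35, 19]
Insert 35: [6, 10, 12, 35, 92, 94, 19]
Insert 19: [6, 10, 12, 19, 35, 92, 94]

Sorted: [6, 10, 12, 19, 35, 92, 94]


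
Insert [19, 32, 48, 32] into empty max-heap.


Insert 19: [19]
Insert 32: [32, 19]
Insert 48: [48, 19, 32]
Insert 32: [48, 32, 32, 19]

Final heap: [48, 32, 32, 19]


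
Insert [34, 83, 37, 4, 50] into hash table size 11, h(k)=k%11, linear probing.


Insert 34: h=1 -> slot 1
Insert 83: h=6 -> slot 6
Insert 37: h=4 -> slot 4
Insert 4: h=4, 1 probes -> slot 5
Insert 50: h=6, 1 probes -> slot 7

Table: [None, 34, None, None, 37, 4, 83, 50, None, None, None]


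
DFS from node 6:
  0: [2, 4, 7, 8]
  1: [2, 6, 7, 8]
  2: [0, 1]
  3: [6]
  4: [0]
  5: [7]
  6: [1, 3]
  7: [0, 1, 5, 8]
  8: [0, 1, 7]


Visit 6, push [3, 1]
Visit 1, push [8, 7, 2]
Visit 2, push [0]
Visit 0, push [8, 7, 4]
Visit 4, push []
Visit 7, push [8, 5]
Visit 5, push []
Visit 8, push []
Visit 3, push []

DFS order: [6, 1, 2, 0, 4, 7, 5, 8, 3]


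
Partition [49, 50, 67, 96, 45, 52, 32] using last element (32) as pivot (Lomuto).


Pivot: 32
Place pivot at 0: [32, 50, 67, 96, 45, 52, 49]

Partitioned: [32, 50, 67, 96, 45, 52, 49]


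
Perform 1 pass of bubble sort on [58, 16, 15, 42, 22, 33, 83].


Initial: [58, 16, 15, 42, 22, 33, 83]
Pass 1: [16, 15, 42, 22, 33, 58, 83] (5 swaps)

After 1 pass: [16, 15, 42, 22, 33, 58, 83]


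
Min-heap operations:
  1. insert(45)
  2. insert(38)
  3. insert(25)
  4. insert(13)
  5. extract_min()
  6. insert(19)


insert(45) -> [45]
insert(38) -> [38, 45]
insert(25) -> [25, 45, 38]
insert(13) -> [13, 25, 38, 45]
extract_min()->13, [25, 45, 38]
insert(19) -> [19, 25, 38, 45]

Final heap: [19, 25, 38, 45]


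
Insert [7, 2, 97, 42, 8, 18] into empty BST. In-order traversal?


Insert 7: root
Insert 2: L from 7
Insert 97: R from 7
Insert 42: R from 7 -> L from 97
Insert 8: R from 7 -> L from 97 -> L from 42
Insert 18: R from 7 -> L from 97 -> L from 42 -> R from 8

In-order: [2, 7, 8, 18, 42, 97]
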